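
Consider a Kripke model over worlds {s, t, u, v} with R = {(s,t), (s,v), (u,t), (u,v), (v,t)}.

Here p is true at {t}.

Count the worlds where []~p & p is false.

3

s: []~p is F, p is F. ✗
t: []~p is T, p is T. ✓
u: []~p is F, p is F. ✗
v: []~p is F, p is F. ✗
Satisfying worlds: {t}.
So []~p & p fails at the other 3 worlds.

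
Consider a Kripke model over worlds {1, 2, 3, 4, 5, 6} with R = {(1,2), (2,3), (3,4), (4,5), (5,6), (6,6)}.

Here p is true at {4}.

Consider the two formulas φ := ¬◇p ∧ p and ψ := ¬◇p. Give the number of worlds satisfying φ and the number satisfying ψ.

1 and 5

For ¬◇p ∧ p:
1: ¬◇p is T, p is F. ✗
2: ¬◇p is T, p is F. ✗
3: ¬◇p is F, p is F. ✗
4: ¬◇p is T, p is T. ✓
5: ¬◇p is T, p is F. ✗
6: ¬◇p is T, p is F. ✗
— 1 world.
For ¬◇p:
1: ◇p is F. ✓
2: ◇p is F. ✓
3: ◇p is T. ✗
4: ◇p is F. ✓
5: ◇p is F. ✓
6: ◇p is F. ✓
— 5 worlds.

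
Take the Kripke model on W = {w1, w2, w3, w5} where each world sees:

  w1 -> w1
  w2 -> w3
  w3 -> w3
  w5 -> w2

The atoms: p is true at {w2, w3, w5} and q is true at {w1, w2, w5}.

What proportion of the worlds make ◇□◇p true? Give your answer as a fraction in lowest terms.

w1: successors {w1}; □◇p there: w1:F. ✗
w2: successors {w3}; □◇p there: w3:T. ✓
w3: successors {w3}; □◇p there: w3:T. ✓
w5: successors {w2}; □◇p there: w2:T. ✓
That's 3 of 4 worlds, so 3/4.

3/4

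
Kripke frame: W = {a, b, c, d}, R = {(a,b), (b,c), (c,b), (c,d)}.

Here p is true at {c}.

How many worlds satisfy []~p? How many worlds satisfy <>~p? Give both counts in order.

3 and 2

For []~p:
a: successors {b}; ~p there: b:T. ✓
b: successors {c}; ~p there: c:F. ✗
c: successors {b, d}; ~p there: b:T, d:T. ✓
d: no successors, so []~p holds vacuously. ✓
— 3 worlds.
For <>~p:
a: successors {b}; ~p there: b:T. ✓
b: successors {c}; ~p there: c:F. ✗
c: successors {b, d}; ~p there: b:T, d:T. ✓
d: no successors, so <>~p fails. ✗
— 2 worlds.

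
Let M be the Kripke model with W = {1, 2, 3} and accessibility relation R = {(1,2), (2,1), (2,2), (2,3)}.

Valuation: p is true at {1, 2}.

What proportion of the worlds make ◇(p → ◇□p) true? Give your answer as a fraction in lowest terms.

2/3

1: successors {2}; p → ◇□p there: 2:T. ✓
2: successors {1, 2, 3}; p → ◇□p there: 1:F, 2:T, 3:T. ✓
3: no successors, so ◇(p → ◇□p) fails. ✗
That's 2 of 3 worlds, so 2/3.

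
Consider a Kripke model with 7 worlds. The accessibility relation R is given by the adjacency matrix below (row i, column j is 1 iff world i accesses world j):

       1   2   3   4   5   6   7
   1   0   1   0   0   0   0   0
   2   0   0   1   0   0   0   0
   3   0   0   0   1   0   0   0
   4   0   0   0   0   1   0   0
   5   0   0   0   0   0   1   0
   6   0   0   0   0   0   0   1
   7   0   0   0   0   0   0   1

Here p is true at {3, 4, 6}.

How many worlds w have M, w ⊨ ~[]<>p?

1: []<>p is T. ✗
2: []<>p is T. ✗
3: []<>p is F. ✓
4: []<>p is T. ✗
5: []<>p is F. ✓
6: []<>p is F. ✓
7: []<>p is F. ✓
Satisfying worlds: {3, 5, 6, 7}.

4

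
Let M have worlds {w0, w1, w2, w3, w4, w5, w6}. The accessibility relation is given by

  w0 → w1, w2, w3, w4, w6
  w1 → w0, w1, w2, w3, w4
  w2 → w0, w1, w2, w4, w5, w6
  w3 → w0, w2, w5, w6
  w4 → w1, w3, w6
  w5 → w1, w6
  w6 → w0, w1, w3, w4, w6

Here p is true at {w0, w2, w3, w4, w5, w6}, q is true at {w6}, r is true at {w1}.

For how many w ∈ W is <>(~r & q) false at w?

1

w0: successors {w1, w2, w3, w4, w6}; ~r & q there: w1:F, w2:F, w3:F, w4:F, w6:T. ✓
w1: successors {w0, w1, w2, w3, w4}; ~r & q there: w0:F, w1:F, w2:F, w3:F, w4:F. ✗
w2: successors {w0, w1, w2, w4, w5, w6}; ~r & q there: w0:F, w1:F, w2:F, w4:F, w5:F, w6:T. ✓
w3: successors {w0, w2, w5, w6}; ~r & q there: w0:F, w2:F, w5:F, w6:T. ✓
w4: successors {w1, w3, w6}; ~r & q there: w1:F, w3:F, w6:T. ✓
w5: successors {w1, w6}; ~r & q there: w1:F, w6:T. ✓
w6: successors {w0, w1, w3, w4, w6}; ~r & q there: w0:F, w1:F, w3:F, w4:F, w6:T. ✓
Satisfying worlds: {w0, w2, w3, w4, w5, w6}.
So <>(~r & q) fails at the other 1 world.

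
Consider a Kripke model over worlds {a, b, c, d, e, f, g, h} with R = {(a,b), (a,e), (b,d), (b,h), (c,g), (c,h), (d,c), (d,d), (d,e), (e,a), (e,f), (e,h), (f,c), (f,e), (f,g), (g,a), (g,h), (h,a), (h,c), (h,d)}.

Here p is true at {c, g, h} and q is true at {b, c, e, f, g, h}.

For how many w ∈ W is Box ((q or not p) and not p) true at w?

1

a: successors {b, e}; (q or not p) and not p there: b:T, e:T. ✓
b: successors {d, h}; (q or not p) and not p there: d:T, h:F. ✗
c: successors {g, h}; (q or not p) and not p there: g:F, h:F. ✗
d: successors {c, d, e}; (q or not p) and not p there: c:F, d:T, e:T. ✗
e: successors {a, f, h}; (q or not p) and not p there: a:T, f:T, h:F. ✗
f: successors {c, e, g}; (q or not p) and not p there: c:F, e:T, g:F. ✗
g: successors {a, h}; (q or not p) and not p there: a:T, h:F. ✗
h: successors {a, c, d}; (q or not p) and not p there: a:T, c:F, d:T. ✗
Satisfying worlds: {a}.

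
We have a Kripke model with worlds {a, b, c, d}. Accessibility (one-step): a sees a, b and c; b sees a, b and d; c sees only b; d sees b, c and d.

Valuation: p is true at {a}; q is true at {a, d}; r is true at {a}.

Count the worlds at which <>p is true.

2

a: successors {a, b, c}; p there: a:T, b:F, c:F. ✓
b: successors {a, b, d}; p there: a:T, b:F, d:F. ✓
c: successors {b}; p there: b:F. ✗
d: successors {b, c, d}; p there: b:F, c:F, d:F. ✗
Satisfying worlds: {a, b}.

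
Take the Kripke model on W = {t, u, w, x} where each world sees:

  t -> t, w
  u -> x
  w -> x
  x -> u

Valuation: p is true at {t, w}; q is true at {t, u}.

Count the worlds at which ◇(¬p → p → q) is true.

4

t: successors {t, w}; ¬p → p → q there: t:T, w:T. ✓
u: successors {x}; ¬p → p → q there: x:T. ✓
w: successors {x}; ¬p → p → q there: x:T. ✓
x: successors {u}; ¬p → p → q there: u:T. ✓
Satisfying worlds: {t, u, w, x}.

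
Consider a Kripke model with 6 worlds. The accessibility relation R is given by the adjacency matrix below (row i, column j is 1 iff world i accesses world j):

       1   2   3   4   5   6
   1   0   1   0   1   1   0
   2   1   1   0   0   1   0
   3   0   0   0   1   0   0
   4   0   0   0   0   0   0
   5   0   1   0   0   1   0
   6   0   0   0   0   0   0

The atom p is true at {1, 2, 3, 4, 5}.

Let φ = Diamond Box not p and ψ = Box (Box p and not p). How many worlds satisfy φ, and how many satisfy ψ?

2 and 2

For Diamond Box not p:
1: successors {2, 4, 5}; Box not p there: 2:F, 4:T, 5:F. ✓
2: successors {1, 2, 5}; Box not p there: 1:F, 2:F, 5:F. ✗
3: successors {4}; Box not p there: 4:T. ✓
4: no successors, so Diamond Box not p fails. ✗
5: successors {2, 5}; Box not p there: 2:F, 5:F. ✗
6: no successors, so Diamond Box not p fails. ✗
— 2 worlds.
For Box (Box p and not p):
1: successors {2, 4, 5}; Box p and not p there: 2:F, 4:F, 5:F. ✗
2: successors {1, 2, 5}; Box p and not p there: 1:F, 2:F, 5:F. ✗
3: successors {4}; Box p and not p there: 4:F. ✗
4: no successors, so Box (Box p and not p) holds vacuously. ✓
5: successors {2, 5}; Box p and not p there: 2:F, 5:F. ✗
6: no successors, so Box (Box p and not p) holds vacuously. ✓
— 2 worlds.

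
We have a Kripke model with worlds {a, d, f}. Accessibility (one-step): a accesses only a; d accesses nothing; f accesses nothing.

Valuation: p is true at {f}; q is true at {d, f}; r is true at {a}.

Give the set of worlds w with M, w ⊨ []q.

a: successors {a}; q there: a:F. ✗
d: no successors, so []q holds vacuously. ✓
f: no successors, so []q holds vacuously. ✓

{d, f}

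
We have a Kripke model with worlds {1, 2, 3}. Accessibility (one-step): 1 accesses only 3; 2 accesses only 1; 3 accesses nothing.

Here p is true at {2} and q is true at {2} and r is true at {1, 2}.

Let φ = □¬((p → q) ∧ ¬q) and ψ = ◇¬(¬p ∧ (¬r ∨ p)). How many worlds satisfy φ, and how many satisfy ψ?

For □¬((p → q) ∧ ¬q):
1: successors {3}; ¬((p → q) ∧ ¬q) there: 3:F. ✗
2: successors {1}; ¬((p → q) ∧ ¬q) there: 1:F. ✗
3: no successors, so □¬((p → q) ∧ ¬q) holds vacuously. ✓
— 1 world.
For ◇¬(¬p ∧ (¬r ∨ p)):
1: successors {3}; ¬(¬p ∧ (¬r ∨ p)) there: 3:F. ✗
2: successors {1}; ¬(¬p ∧ (¬r ∨ p)) there: 1:T. ✓
3: no successors, so ◇¬(¬p ∧ (¬r ∨ p)) fails. ✗
— 1 world.

1 and 1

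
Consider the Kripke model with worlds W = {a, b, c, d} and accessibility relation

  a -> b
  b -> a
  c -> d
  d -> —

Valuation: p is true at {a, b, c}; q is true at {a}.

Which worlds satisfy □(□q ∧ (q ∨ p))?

{a, d}

a: successors {b}; □q ∧ (q ∨ p) there: b:T. ✓
b: successors {a}; □q ∧ (q ∨ p) there: a:F. ✗
c: successors {d}; □q ∧ (q ∨ p) there: d:F. ✗
d: no successors, so □(□q ∧ (q ∨ p)) holds vacuously. ✓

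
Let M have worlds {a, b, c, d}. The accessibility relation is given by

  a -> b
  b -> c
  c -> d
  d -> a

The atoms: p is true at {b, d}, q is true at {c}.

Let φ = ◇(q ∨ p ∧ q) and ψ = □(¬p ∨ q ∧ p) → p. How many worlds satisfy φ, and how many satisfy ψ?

1 and 4

For ◇(q ∨ p ∧ q):
a: successors {b}; q ∨ p ∧ q there: b:F. ✗
b: successors {c}; q ∨ p ∧ q there: c:T. ✓
c: successors {d}; q ∨ p ∧ q there: d:F. ✗
d: successors {a}; q ∨ p ∧ q there: a:F. ✗
— 1 world.
For □(¬p ∨ q ∧ p) → p:
a: □(¬p ∨ q ∧ p) is F, p is F. ✓
b: □(¬p ∨ q ∧ p) is T, p is T. ✓
c: □(¬p ∨ q ∧ p) is F, p is F. ✓
d: □(¬p ∨ q ∧ p) is T, p is T. ✓
— 4 worlds.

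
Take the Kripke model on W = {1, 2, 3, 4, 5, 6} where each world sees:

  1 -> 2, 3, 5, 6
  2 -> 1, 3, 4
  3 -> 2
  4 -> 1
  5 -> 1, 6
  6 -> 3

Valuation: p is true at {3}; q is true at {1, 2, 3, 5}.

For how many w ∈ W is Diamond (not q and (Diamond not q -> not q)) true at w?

3

1: successors {2, 3, 5, 6}; not q and (Diamond not q -> not q) there: 2:F, 3:F, 5:F, 6:T. ✓
2: successors {1, 3, 4}; not q and (Diamond not q -> not q) there: 1:F, 3:F, 4:T. ✓
3: successors {2}; not q and (Diamond not q -> not q) there: 2:F. ✗
4: successors {1}; not q and (Diamond not q -> not q) there: 1:F. ✗
5: successors {1, 6}; not q and (Diamond not q -> not q) there: 1:F, 6:T. ✓
6: successors {3}; not q and (Diamond not q -> not q) there: 3:F. ✗
Satisfying worlds: {1, 2, 5}.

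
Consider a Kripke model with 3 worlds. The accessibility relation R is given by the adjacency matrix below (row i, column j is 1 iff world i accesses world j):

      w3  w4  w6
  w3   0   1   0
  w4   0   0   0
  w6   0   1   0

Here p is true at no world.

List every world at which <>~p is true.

w3: successors {w4}; ~p there: w4:T. ✓
w4: no successors, so <>~p fails. ✗
w6: successors {w4}; ~p there: w4:T. ✓

{w3, w6}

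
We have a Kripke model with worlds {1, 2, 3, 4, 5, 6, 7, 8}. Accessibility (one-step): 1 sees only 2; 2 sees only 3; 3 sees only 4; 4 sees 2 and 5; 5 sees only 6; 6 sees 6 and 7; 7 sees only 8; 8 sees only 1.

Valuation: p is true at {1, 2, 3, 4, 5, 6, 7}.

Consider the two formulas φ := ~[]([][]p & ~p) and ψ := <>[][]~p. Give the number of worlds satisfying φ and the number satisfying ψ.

For ~[]([][]p & ~p):
1: []([][]p & ~p) is F. ✓
2: []([][]p & ~p) is F. ✓
3: []([][]p & ~p) is F. ✓
4: []([][]p & ~p) is F. ✓
5: []([][]p & ~p) is F. ✓
6: []([][]p & ~p) is F. ✓
7: []([][]p & ~p) is T. ✗
8: []([][]p & ~p) is F. ✓
— 7 worlds.
For <>[][]~p:
1: successors {2}; [][]~p there: 2:F. ✗
2: successors {3}; [][]~p there: 3:F. ✗
3: successors {4}; [][]~p there: 4:F. ✗
4: successors {2, 5}; [][]~p there: 2:F, 5:F. ✗
5: successors {6}; [][]~p there: 6:F. ✗
6: successors {6, 7}; [][]~p there: 6:F, 7:F. ✗
7: successors {8}; [][]~p there: 8:F. ✗
8: successors {1}; [][]~p there: 1:F. ✗
— 0 worlds.

7 and 0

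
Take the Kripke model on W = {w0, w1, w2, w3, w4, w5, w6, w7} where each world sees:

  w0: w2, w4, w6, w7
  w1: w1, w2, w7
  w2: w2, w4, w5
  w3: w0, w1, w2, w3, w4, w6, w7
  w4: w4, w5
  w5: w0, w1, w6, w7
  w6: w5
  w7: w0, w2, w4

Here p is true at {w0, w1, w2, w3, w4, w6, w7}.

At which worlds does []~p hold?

{w6}

w0: successors {w2, w4, w6, w7}; ~p there: w2:F, w4:F, w6:F, w7:F. ✗
w1: successors {w1, w2, w7}; ~p there: w1:F, w2:F, w7:F. ✗
w2: successors {w2, w4, w5}; ~p there: w2:F, w4:F, w5:T. ✗
w3: successors {w0, w1, w2, w3, w4, w6, w7}; ~p there: w0:F, w1:F, w2:F, w3:F, w4:F, w6:F, w7:F. ✗
w4: successors {w4, w5}; ~p there: w4:F, w5:T. ✗
w5: successors {w0, w1, w6, w7}; ~p there: w0:F, w1:F, w6:F, w7:F. ✗
w6: successors {w5}; ~p there: w5:T. ✓
w7: successors {w0, w2, w4}; ~p there: w0:F, w2:F, w4:F. ✗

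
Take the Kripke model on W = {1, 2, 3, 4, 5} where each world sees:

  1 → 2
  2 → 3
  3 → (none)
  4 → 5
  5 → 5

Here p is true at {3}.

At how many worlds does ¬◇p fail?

1: ◇p is F. ✓
2: ◇p is T. ✗
3: ◇p is F. ✓
4: ◇p is F. ✓
5: ◇p is F. ✓
Satisfying worlds: {1, 3, 4, 5}.
So ¬◇p fails at the other 1 world.

1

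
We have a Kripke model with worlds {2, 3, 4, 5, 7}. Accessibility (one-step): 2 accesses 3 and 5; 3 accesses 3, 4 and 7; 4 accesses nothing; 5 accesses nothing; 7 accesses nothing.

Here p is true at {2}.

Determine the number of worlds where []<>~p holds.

3

2: successors {3, 5}; <>~p there: 3:T, 5:F. ✗
3: successors {3, 4, 7}; <>~p there: 3:T, 4:F, 7:F. ✗
4: no successors, so []<>~p holds vacuously. ✓
5: no successors, so []<>~p holds vacuously. ✓
7: no successors, so []<>~p holds vacuously. ✓
Satisfying worlds: {4, 5, 7}.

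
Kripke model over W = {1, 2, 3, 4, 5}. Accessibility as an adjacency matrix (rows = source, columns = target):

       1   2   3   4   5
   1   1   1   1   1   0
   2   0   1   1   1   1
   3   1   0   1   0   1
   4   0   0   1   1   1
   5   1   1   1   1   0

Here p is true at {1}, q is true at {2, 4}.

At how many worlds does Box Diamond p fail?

1: successors {1, 2, 3, 4}; Diamond p there: 1:T, 2:F, 3:T, 4:F. ✗
2: successors {2, 3, 4, 5}; Diamond p there: 2:F, 3:T, 4:F, 5:T. ✗
3: successors {1, 3, 5}; Diamond p there: 1:T, 3:T, 5:T. ✓
4: successors {3, 4, 5}; Diamond p there: 3:T, 4:F, 5:T. ✗
5: successors {1, 2, 3, 4}; Diamond p there: 1:T, 2:F, 3:T, 4:F. ✗
Satisfying worlds: {3}.
So Box Diamond p fails at the other 4 worlds.

4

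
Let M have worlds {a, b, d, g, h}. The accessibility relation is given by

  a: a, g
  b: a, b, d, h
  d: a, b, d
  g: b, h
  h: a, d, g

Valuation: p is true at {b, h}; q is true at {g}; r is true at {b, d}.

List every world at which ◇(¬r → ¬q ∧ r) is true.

a: successors {a, g}; ¬r → ¬q ∧ r there: a:F, g:F. ✗
b: successors {a, b, d, h}; ¬r → ¬q ∧ r there: a:F, b:T, d:T, h:F. ✓
d: successors {a, b, d}; ¬r → ¬q ∧ r there: a:F, b:T, d:T. ✓
g: successors {b, h}; ¬r → ¬q ∧ r there: b:T, h:F. ✓
h: successors {a, d, g}; ¬r → ¬q ∧ r there: a:F, d:T, g:F. ✓

{b, d, g, h}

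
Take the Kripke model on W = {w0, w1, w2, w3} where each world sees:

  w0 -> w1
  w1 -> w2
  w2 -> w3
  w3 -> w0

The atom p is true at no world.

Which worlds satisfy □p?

∅

w0: successors {w1}; p there: w1:F. ✗
w1: successors {w2}; p there: w2:F. ✗
w2: successors {w3}; p there: w3:F. ✗
w3: successors {w0}; p there: w0:F. ✗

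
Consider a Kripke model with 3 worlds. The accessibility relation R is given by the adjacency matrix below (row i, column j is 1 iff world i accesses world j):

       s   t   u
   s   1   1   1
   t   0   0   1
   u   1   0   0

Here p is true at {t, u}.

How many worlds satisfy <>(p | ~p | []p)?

s: successors {s, t, u}; p | ~p | []p there: s:T, t:T, u:T. ✓
t: successors {u}; p | ~p | []p there: u:T. ✓
u: successors {s}; p | ~p | []p there: s:T. ✓
Satisfying worlds: {s, t, u}.

3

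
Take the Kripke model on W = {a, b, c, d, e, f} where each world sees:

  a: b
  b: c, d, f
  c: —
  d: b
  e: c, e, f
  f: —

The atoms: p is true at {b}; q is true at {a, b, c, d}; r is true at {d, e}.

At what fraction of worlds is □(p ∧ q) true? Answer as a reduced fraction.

2/3

a: successors {b}; p ∧ q there: b:T. ✓
b: successors {c, d, f}; p ∧ q there: c:F, d:F, f:F. ✗
c: no successors, so □(p ∧ q) holds vacuously. ✓
d: successors {b}; p ∧ q there: b:T. ✓
e: successors {c, e, f}; p ∧ q there: c:F, e:F, f:F. ✗
f: no successors, so □(p ∧ q) holds vacuously. ✓
That's 4 of 6 worlds, so 4/6 = 2/3.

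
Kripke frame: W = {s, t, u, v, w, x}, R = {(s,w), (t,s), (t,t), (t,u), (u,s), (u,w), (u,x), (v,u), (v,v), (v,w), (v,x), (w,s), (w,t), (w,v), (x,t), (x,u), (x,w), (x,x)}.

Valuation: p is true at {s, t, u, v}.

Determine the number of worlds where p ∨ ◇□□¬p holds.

s: p is T, ◇□□¬p is F. ✓
t: p is T, ◇□□¬p is F. ✓
u: p is T, ◇□□¬p is F. ✓
v: p is T, ◇□□¬p is F. ✓
w: p is F, ◇□□¬p is F. ✗
x: p is F, ◇□□¬p is F. ✗
Satisfying worlds: {s, t, u, v}.

4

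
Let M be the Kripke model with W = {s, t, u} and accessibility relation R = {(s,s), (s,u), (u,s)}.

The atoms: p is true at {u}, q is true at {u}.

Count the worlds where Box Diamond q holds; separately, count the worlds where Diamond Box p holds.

2 and 0

For Box Diamond q:
s: successors {s, u}; Diamond q there: s:T, u:F. ✗
t: no successors, so Box Diamond q holds vacuously. ✓
u: successors {s}; Diamond q there: s:T. ✓
— 2 worlds.
For Diamond Box p:
s: successors {s, u}; Box p there: s:F, u:F. ✗
t: no successors, so Diamond Box p fails. ✗
u: successors {s}; Box p there: s:F. ✗
— 0 worlds.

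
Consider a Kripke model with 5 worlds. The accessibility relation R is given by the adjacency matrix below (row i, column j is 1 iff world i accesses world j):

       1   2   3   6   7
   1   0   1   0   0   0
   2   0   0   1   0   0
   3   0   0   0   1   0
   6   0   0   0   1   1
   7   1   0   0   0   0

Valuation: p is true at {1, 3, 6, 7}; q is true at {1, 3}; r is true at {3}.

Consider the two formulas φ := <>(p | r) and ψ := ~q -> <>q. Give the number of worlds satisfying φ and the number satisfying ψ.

4 and 4

For <>(p | r):
1: successors {2}; p | r there: 2:F. ✗
2: successors {3}; p | r there: 3:T. ✓
3: successors {6}; p | r there: 6:T. ✓
6: successors {6, 7}; p | r there: 6:T, 7:T. ✓
7: successors {1}; p | r there: 1:T. ✓
— 4 worlds.
For ~q -> <>q:
1: ~q is F, <>q is F. ✓
2: ~q is T, <>q is T. ✓
3: ~q is F, <>q is F. ✓
6: ~q is T, <>q is F. ✗
7: ~q is T, <>q is T. ✓
— 4 worlds.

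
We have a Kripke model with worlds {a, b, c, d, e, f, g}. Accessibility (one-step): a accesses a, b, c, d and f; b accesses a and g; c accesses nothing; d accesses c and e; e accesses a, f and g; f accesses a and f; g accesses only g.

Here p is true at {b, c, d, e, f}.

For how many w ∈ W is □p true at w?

a: successors {a, b, c, d, f}; p there: a:F, b:T, c:T, d:T, f:T. ✗
b: successors {a, g}; p there: a:F, g:F. ✗
c: no successors, so □p holds vacuously. ✓
d: successors {c, e}; p there: c:T, e:T. ✓
e: successors {a, f, g}; p there: a:F, f:T, g:F. ✗
f: successors {a, f}; p there: a:F, f:T. ✗
g: successors {g}; p there: g:F. ✗
Satisfying worlds: {c, d}.

2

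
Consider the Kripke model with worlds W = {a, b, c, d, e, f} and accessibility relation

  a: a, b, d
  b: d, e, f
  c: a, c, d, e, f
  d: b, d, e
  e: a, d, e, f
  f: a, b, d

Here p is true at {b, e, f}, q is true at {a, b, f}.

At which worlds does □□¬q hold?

a: successors {a, b, d}; □¬q there: a:F, b:F, d:F. ✗
b: successors {d, e, f}; □¬q there: d:F, e:F, f:F. ✗
c: successors {a, c, d, e, f}; □¬q there: a:F, c:F, d:F, e:F, f:F. ✗
d: successors {b, d, e}; □¬q there: b:F, d:F, e:F. ✗
e: successors {a, d, e, f}; □¬q there: a:F, d:F, e:F, f:F. ✗
f: successors {a, b, d}; □¬q there: a:F, b:F, d:F. ✗

∅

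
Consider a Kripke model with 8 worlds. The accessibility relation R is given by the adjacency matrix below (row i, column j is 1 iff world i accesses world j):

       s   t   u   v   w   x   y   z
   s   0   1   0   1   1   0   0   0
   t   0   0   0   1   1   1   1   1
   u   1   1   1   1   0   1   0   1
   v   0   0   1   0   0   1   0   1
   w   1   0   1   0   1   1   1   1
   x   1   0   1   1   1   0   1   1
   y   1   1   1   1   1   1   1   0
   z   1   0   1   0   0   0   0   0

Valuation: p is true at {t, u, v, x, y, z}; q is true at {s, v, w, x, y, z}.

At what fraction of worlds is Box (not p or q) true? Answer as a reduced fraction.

1/8

s: successors {t, v, w}; not p or q there: t:F, v:T, w:T. ✗
t: successors {v, w, x, y, z}; not p or q there: v:T, w:T, x:T, y:T, z:T. ✓
u: successors {s, t, u, v, x, z}; not p or q there: s:T, t:F, u:F, v:T, x:T, z:T. ✗
v: successors {u, x, z}; not p or q there: u:F, x:T, z:T. ✗
w: successors {s, u, w, x, y, z}; not p or q there: s:T, u:F, w:T, x:T, y:T, z:T. ✗
x: successors {s, u, v, w, y, z}; not p or q there: s:T, u:F, v:T, w:T, y:T, z:T. ✗
y: successors {s, t, u, v, w, x, y}; not p or q there: s:T, t:F, u:F, v:T, w:T, x:T, y:T. ✗
z: successors {s, u}; not p or q there: s:T, u:F. ✗
That's 1 of 8 worlds, so 1/8.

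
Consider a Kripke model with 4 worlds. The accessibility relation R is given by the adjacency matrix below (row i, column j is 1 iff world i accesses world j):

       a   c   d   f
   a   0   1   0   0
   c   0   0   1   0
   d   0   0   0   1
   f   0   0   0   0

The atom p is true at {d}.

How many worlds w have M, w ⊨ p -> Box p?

a: p is F, Box p is F. ✓
c: p is F, Box p is T. ✓
d: p is T, Box p is F. ✗
f: p is F, Box p is T. ✓
Satisfying worlds: {a, c, f}.

3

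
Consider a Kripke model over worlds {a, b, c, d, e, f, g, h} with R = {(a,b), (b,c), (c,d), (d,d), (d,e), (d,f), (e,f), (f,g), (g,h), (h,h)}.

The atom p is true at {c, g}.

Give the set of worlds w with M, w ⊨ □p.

a: successors {b}; p there: b:F. ✗
b: successors {c}; p there: c:T. ✓
c: successors {d}; p there: d:F. ✗
d: successors {d, e, f}; p there: d:F, e:F, f:F. ✗
e: successors {f}; p there: f:F. ✗
f: successors {g}; p there: g:T. ✓
g: successors {h}; p there: h:F. ✗
h: successors {h}; p there: h:F. ✗

{b, f}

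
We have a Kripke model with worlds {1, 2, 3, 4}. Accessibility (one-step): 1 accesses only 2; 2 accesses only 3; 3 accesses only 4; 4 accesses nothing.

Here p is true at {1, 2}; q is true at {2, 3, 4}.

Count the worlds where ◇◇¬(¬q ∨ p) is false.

2

1: successors {2}; ◇¬(¬q ∨ p) there: 2:T. ✓
2: successors {3}; ◇¬(¬q ∨ p) there: 3:T. ✓
3: successors {4}; ◇¬(¬q ∨ p) there: 4:F. ✗
4: no successors, so ◇◇¬(¬q ∨ p) fails. ✗
Satisfying worlds: {1, 2}.
So ◇◇¬(¬q ∨ p) fails at the other 2 worlds.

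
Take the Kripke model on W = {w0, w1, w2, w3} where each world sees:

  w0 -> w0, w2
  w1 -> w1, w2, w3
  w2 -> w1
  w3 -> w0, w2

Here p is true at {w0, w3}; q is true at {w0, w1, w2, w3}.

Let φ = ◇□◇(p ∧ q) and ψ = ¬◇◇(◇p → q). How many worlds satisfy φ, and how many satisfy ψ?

For ◇□◇(p ∧ q):
w0: successors {w0, w2}; □◇(p ∧ q) there: w0:F, w2:T. ✓
w1: successors {w1, w2, w3}; □◇(p ∧ q) there: w1:F, w2:T, w3:F. ✓
w2: successors {w1}; □◇(p ∧ q) there: w1:F. ✗
w3: successors {w0, w2}; □◇(p ∧ q) there: w0:F, w2:T. ✓
— 3 worlds.
For ¬◇◇(◇p → q):
w0: ◇◇(◇p → q) is T. ✗
w1: ◇◇(◇p → q) is T. ✗
w2: ◇◇(◇p → q) is T. ✗
w3: ◇◇(◇p → q) is T. ✗
— 0 worlds.

3 and 0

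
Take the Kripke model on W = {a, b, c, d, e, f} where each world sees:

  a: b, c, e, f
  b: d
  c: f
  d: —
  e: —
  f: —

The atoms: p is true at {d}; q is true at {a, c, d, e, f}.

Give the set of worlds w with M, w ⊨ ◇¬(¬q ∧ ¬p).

{a, b, c}

a: successors {b, c, e, f}; ¬(¬q ∧ ¬p) there: b:F, c:T, e:T, f:T. ✓
b: successors {d}; ¬(¬q ∧ ¬p) there: d:T. ✓
c: successors {f}; ¬(¬q ∧ ¬p) there: f:T. ✓
d: no successors, so ◇¬(¬q ∧ ¬p) fails. ✗
e: no successors, so ◇¬(¬q ∧ ¬p) fails. ✗
f: no successors, so ◇¬(¬q ∧ ¬p) fails. ✗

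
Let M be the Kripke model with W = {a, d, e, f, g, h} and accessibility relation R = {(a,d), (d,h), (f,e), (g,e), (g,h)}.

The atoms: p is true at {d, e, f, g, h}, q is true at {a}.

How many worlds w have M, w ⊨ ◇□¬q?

a: successors {d}; □¬q there: d:T. ✓
d: successors {h}; □¬q there: h:T. ✓
e: no successors, so ◇□¬q fails. ✗
f: successors {e}; □¬q there: e:T. ✓
g: successors {e, h}; □¬q there: e:T, h:T. ✓
h: no successors, so ◇□¬q fails. ✗
Satisfying worlds: {a, d, f, g}.

4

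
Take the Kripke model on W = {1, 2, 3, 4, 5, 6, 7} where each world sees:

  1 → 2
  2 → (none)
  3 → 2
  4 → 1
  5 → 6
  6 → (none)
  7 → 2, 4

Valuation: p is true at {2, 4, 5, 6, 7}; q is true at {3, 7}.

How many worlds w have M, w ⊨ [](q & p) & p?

2

1: [](q & p) is F, p is F. ✗
2: [](q & p) is T, p is T. ✓
3: [](q & p) is F, p is F. ✗
4: [](q & p) is F, p is T. ✗
5: [](q & p) is F, p is T. ✗
6: [](q & p) is T, p is T. ✓
7: [](q & p) is F, p is T. ✗
Satisfying worlds: {2, 6}.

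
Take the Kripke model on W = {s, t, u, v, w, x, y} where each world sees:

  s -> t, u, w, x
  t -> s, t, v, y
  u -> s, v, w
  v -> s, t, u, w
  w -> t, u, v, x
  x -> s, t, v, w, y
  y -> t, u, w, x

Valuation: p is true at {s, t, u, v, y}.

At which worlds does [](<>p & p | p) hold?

{t}

s: successors {t, u, w, x}; <>p & p | p there: t:T, u:T, w:F, x:F. ✗
t: successors {s, t, v, y}; <>p & p | p there: s:T, t:T, v:T, y:T. ✓
u: successors {s, v, w}; <>p & p | p there: s:T, v:T, w:F. ✗
v: successors {s, t, u, w}; <>p & p | p there: s:T, t:T, u:T, w:F. ✗
w: successors {t, u, v, x}; <>p & p | p there: t:T, u:T, v:T, x:F. ✗
x: successors {s, t, v, w, y}; <>p & p | p there: s:T, t:T, v:T, w:F, y:T. ✗
y: successors {t, u, w, x}; <>p & p | p there: t:T, u:T, w:F, x:F. ✗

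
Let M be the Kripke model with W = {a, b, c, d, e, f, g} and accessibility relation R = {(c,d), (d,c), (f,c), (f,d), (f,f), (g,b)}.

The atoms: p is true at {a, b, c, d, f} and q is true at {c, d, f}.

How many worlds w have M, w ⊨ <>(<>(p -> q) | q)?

a: no successors, so <>(<>(p -> q) | q) fails. ✗
b: no successors, so <>(<>(p -> q) | q) fails. ✗
c: successors {d}; <>(p -> q) | q there: d:T. ✓
d: successors {c}; <>(p -> q) | q there: c:T. ✓
e: no successors, so <>(<>(p -> q) | q) fails. ✗
f: successors {c, d, f}; <>(p -> q) | q there: c:T, d:T, f:T. ✓
g: successors {b}; <>(p -> q) | q there: b:F. ✗
Satisfying worlds: {c, d, f}.

3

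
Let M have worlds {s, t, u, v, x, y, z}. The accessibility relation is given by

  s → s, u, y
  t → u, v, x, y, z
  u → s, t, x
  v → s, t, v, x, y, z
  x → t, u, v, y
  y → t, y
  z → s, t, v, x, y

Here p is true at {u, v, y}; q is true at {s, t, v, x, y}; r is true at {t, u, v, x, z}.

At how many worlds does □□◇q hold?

s: successors {s, u, y}; □◇q there: s:T, u:T, y:T. ✓
t: successors {u, v, x, y, z}; □◇q there: u:T, v:T, x:T, y:T, z:T. ✓
u: successors {s, t, x}; □◇q there: s:T, t:T, x:T. ✓
v: successors {s, t, v, x, y, z}; □◇q there: s:T, t:T, v:T, x:T, y:T, z:T. ✓
x: successors {t, u, v, y}; □◇q there: t:T, u:T, v:T, y:T. ✓
y: successors {t, y}; □◇q there: t:T, y:T. ✓
z: successors {s, t, v, x, y}; □◇q there: s:T, t:T, v:T, x:T, y:T. ✓
Satisfying worlds: {s, t, u, v, x, y, z}.

7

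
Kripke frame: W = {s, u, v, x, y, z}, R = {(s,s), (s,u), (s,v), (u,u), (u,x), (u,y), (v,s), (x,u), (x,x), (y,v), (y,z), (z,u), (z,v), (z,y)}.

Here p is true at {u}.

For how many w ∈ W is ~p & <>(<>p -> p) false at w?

s: ~p is T, <>(<>p -> p) is T. ✓
u: ~p is F, <>(<>p -> p) is T. ✗
v: ~p is T, <>(<>p -> p) is F. ✗
x: ~p is T, <>(<>p -> p) is T. ✓
y: ~p is T, <>(<>p -> p) is T. ✓
z: ~p is T, <>(<>p -> p) is T. ✓
Satisfying worlds: {s, x, y, z}.
So ~p & <>(<>p -> p) fails at the other 2 worlds.

2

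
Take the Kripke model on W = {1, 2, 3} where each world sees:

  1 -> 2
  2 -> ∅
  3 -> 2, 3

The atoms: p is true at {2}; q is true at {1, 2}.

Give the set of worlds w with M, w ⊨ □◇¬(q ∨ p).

1: successors {2}; ◇¬(q ∨ p) there: 2:F. ✗
2: no successors, so □◇¬(q ∨ p) holds vacuously. ✓
3: successors {2, 3}; ◇¬(q ∨ p) there: 2:F, 3:T. ✗

{2}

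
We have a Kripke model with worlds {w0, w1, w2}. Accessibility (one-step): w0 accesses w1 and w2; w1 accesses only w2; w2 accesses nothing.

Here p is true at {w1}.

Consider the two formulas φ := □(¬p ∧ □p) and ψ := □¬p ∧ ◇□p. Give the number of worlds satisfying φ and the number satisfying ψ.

2 and 1

For □(¬p ∧ □p):
w0: successors {w1, w2}; ¬p ∧ □p there: w1:F, w2:T. ✗
w1: successors {w2}; ¬p ∧ □p there: w2:T. ✓
w2: no successors, so □(¬p ∧ □p) holds vacuously. ✓
— 2 worlds.
For □¬p ∧ ◇□p:
w0: □¬p is F, ◇□p is T. ✗
w1: □¬p is T, ◇□p is T. ✓
w2: □¬p is T, ◇□p is F. ✗
— 1 world.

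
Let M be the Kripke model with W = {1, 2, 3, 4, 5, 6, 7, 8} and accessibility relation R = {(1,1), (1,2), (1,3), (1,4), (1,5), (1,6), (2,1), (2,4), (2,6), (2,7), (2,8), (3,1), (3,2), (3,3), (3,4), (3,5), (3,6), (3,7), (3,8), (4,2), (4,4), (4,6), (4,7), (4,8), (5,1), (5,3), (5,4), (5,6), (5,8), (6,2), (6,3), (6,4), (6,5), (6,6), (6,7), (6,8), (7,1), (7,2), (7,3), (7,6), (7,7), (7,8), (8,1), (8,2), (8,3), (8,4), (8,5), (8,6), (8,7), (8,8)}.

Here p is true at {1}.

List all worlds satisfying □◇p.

1: successors {1, 2, 3, 4, 5, 6}; ◇p there: 1:T, 2:T, 3:T, 4:F, 5:T, 6:F. ✗
2: successors {1, 4, 6, 7, 8}; ◇p there: 1:T, 4:F, 6:F, 7:T, 8:T. ✗
3: successors {1, 2, 3, 4, 5, 6, 7, 8}; ◇p there: 1:T, 2:T, 3:T, 4:F, 5:T, 6:F, 7:T, 8:T. ✗
4: successors {2, 4, 6, 7, 8}; ◇p there: 2:T, 4:F, 6:F, 7:T, 8:T. ✗
5: successors {1, 3, 4, 6, 8}; ◇p there: 1:T, 3:T, 4:F, 6:F, 8:T. ✗
6: successors {2, 3, 4, 5, 6, 7, 8}; ◇p there: 2:T, 3:T, 4:F, 5:T, 6:F, 7:T, 8:T. ✗
7: successors {1, 2, 3, 6, 7, 8}; ◇p there: 1:T, 2:T, 3:T, 6:F, 7:T, 8:T. ✗
8: successors {1, 2, 3, 4, 5, 6, 7, 8}; ◇p there: 1:T, 2:T, 3:T, 4:F, 5:T, 6:F, 7:T, 8:T. ✗

∅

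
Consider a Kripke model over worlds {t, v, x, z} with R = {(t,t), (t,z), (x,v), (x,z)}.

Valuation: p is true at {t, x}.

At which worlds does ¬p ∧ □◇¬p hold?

t: ¬p is F, □◇¬p is F. ✗
v: ¬p is T, □◇¬p is T. ✓
x: ¬p is F, □◇¬p is F. ✗
z: ¬p is T, □◇¬p is T. ✓

{v, z}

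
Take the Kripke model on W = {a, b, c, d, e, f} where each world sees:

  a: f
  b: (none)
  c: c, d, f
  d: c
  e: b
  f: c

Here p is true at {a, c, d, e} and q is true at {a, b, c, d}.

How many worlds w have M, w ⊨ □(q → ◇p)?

a: successors {f}; q → ◇p there: f:T. ✓
b: no successors, so □(q → ◇p) holds vacuously. ✓
c: successors {c, d, f}; q → ◇p there: c:T, d:T, f:T. ✓
d: successors {c}; q → ◇p there: c:T. ✓
e: successors {b}; q → ◇p there: b:F. ✗
f: successors {c}; q → ◇p there: c:T. ✓
Satisfying worlds: {a, b, c, d, f}.

5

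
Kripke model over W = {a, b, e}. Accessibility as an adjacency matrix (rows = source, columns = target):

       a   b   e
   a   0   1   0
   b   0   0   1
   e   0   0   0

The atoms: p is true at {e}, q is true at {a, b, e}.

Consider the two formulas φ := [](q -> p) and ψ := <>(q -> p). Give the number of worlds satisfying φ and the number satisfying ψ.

2 and 1

For [](q -> p):
a: successors {b}; q -> p there: b:F. ✗
b: successors {e}; q -> p there: e:T. ✓
e: no successors, so [](q -> p) holds vacuously. ✓
— 2 worlds.
For <>(q -> p):
a: successors {b}; q -> p there: b:F. ✗
b: successors {e}; q -> p there: e:T. ✓
e: no successors, so <>(q -> p) fails. ✗
— 1 world.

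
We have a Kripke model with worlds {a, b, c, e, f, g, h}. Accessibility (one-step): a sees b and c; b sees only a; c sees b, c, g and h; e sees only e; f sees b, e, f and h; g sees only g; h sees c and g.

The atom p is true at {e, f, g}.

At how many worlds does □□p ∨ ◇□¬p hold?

6

a: □□p is F, ◇□¬p is T. ✓
b: □□p is F, ◇□¬p is T. ✓
c: □□p is F, ◇□¬p is T. ✓
e: □□p is T, ◇□¬p is F. ✓
f: □□p is F, ◇□¬p is T. ✓
g: □□p is T, ◇□¬p is F. ✓
h: □□p is F, ◇□¬p is F. ✗
Satisfying worlds: {a, b, c, e, f, g}.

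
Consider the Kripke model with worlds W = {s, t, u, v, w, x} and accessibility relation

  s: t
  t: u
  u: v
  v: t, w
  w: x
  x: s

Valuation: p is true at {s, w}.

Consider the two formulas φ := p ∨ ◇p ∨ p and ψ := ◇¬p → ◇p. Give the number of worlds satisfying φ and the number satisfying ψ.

4 and 2

For p ∨ ◇p ∨ p:
s: p is T, ◇p ∨ p is T. ✓
t: p is F, ◇p ∨ p is F. ✗
u: p is F, ◇p ∨ p is F. ✗
v: p is F, ◇p ∨ p is T. ✓
w: p is T, ◇p ∨ p is T. ✓
x: p is F, ◇p ∨ p is T. ✓
— 4 worlds.
For ◇¬p → ◇p:
s: ◇¬p is T, ◇p is F. ✗
t: ◇¬p is T, ◇p is F. ✗
u: ◇¬p is T, ◇p is F. ✗
v: ◇¬p is T, ◇p is T. ✓
w: ◇¬p is T, ◇p is F. ✗
x: ◇¬p is F, ◇p is T. ✓
— 2 worlds.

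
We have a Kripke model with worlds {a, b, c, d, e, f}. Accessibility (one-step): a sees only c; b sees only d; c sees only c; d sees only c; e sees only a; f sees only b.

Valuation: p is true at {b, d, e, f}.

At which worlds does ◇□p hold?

a: successors {c}; □p there: c:F. ✗
b: successors {d}; □p there: d:F. ✗
c: successors {c}; □p there: c:F. ✗
d: successors {c}; □p there: c:F. ✗
e: successors {a}; □p there: a:F. ✗
f: successors {b}; □p there: b:T. ✓

{f}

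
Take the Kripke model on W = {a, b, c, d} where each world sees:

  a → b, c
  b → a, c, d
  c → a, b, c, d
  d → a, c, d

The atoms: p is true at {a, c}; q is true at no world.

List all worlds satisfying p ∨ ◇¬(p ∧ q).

{a, b, c, d}

a: p is T, ◇¬(p ∧ q) is T. ✓
b: p is F, ◇¬(p ∧ q) is T. ✓
c: p is T, ◇¬(p ∧ q) is T. ✓
d: p is F, ◇¬(p ∧ q) is T. ✓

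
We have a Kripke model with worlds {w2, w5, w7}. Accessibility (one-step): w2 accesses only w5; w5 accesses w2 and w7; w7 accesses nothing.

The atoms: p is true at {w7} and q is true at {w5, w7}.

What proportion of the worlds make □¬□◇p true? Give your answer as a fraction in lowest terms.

2/3

w2: successors {w5}; ¬□◇p there: w5:T. ✓
w5: successors {w2, w7}; ¬□◇p there: w2:F, w7:F. ✗
w7: no successors, so □¬□◇p holds vacuously. ✓
That's 2 of 3 worlds, so 2/3.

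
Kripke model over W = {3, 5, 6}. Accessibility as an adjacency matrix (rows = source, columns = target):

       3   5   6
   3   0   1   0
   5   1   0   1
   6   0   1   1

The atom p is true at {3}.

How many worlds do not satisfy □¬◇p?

2

3: successors {5}; ¬◇p there: 5:F. ✗
5: successors {3, 6}; ¬◇p there: 3:T, 6:T. ✓
6: successors {5, 6}; ¬◇p there: 5:F, 6:T. ✗
Satisfying worlds: {5}.
So □¬◇p fails at the other 2 worlds.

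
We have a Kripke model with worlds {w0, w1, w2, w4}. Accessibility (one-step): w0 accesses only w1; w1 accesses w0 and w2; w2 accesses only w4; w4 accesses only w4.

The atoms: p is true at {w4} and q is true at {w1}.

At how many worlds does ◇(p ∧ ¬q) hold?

w0: successors {w1}; p ∧ ¬q there: w1:F. ✗
w1: successors {w0, w2}; p ∧ ¬q there: w0:F, w2:F. ✗
w2: successors {w4}; p ∧ ¬q there: w4:T. ✓
w4: successors {w4}; p ∧ ¬q there: w4:T. ✓
Satisfying worlds: {w2, w4}.

2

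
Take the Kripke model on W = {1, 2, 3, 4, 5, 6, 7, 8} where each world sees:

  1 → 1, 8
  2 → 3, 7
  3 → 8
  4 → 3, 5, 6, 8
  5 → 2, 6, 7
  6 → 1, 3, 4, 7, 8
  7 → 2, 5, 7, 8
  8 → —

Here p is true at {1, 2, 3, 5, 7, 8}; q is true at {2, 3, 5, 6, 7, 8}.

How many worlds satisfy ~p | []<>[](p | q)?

1: ~p is F, []<>[](p | q) is F. ✗
2: ~p is F, []<>[](p | q) is T. ✓
3: ~p is F, []<>[](p | q) is F. ✗
4: ~p is T, []<>[](p | q) is F. ✓
5: ~p is F, []<>[](p | q) is T. ✓
6: ~p is T, []<>[](p | q) is F. ✓
7: ~p is F, []<>[](p | q) is F. ✗
8: ~p is F, []<>[](p | q) is T. ✓
Satisfying worlds: {2, 4, 5, 6, 8}.

5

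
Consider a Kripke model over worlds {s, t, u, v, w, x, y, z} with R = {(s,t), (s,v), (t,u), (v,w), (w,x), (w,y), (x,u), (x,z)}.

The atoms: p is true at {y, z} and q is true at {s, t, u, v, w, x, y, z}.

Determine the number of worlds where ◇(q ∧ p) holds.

2

s: successors {t, v}; q ∧ p there: t:F, v:F. ✗
t: successors {u}; q ∧ p there: u:F. ✗
u: no successors, so ◇(q ∧ p) fails. ✗
v: successors {w}; q ∧ p there: w:F. ✗
w: successors {x, y}; q ∧ p there: x:F, y:T. ✓
x: successors {u, z}; q ∧ p there: u:F, z:T. ✓
y: no successors, so ◇(q ∧ p) fails. ✗
z: no successors, so ◇(q ∧ p) fails. ✗
Satisfying worlds: {w, x}.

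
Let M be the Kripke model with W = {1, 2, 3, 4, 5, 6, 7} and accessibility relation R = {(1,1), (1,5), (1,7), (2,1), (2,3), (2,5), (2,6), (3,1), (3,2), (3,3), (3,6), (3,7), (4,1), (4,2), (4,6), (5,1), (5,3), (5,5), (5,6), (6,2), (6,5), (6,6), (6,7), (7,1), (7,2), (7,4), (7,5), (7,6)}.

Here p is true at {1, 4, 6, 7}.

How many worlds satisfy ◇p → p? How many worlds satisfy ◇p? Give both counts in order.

4 and 7

For ◇p → p:
1: ◇p is T, p is T. ✓
2: ◇p is T, p is F. ✗
3: ◇p is T, p is F. ✗
4: ◇p is T, p is T. ✓
5: ◇p is T, p is F. ✗
6: ◇p is T, p is T. ✓
7: ◇p is T, p is T. ✓
— 4 worlds.
For ◇p:
1: successors {1, 5, 7}; p there: 1:T, 5:F, 7:T. ✓
2: successors {1, 3, 5, 6}; p there: 1:T, 3:F, 5:F, 6:T. ✓
3: successors {1, 2, 3, 6, 7}; p there: 1:T, 2:F, 3:F, 6:T, 7:T. ✓
4: successors {1, 2, 6}; p there: 1:T, 2:F, 6:T. ✓
5: successors {1, 3, 5, 6}; p there: 1:T, 3:F, 5:F, 6:T. ✓
6: successors {2, 5, 6, 7}; p there: 2:F, 5:F, 6:T, 7:T. ✓
7: successors {1, 2, 4, 5, 6}; p there: 1:T, 2:F, 4:T, 5:F, 6:T. ✓
— 7 worlds.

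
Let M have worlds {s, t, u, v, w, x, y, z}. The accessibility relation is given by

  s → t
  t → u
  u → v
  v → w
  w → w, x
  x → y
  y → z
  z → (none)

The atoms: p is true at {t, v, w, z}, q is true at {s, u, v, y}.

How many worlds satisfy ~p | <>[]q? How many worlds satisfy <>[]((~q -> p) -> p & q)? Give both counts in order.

6 and 2

For ~p | <>[]q:
s: ~p is T, <>[]q is T. ✓
t: ~p is F, <>[]q is T. ✓
u: ~p is T, <>[]q is F. ✓
v: ~p is F, <>[]q is F. ✗
w: ~p is F, <>[]q is T. ✓
x: ~p is T, <>[]q is F. ✓
y: ~p is T, <>[]q is T. ✓
z: ~p is F, <>[]q is F. ✗
— 6 worlds.
For <>[]((~q -> p) -> p & q):
s: successors {t}; []((~q -> p) -> p & q) there: t:F. ✗
t: successors {u}; []((~q -> p) -> p & q) there: u:T. ✓
u: successors {v}; []((~q -> p) -> p & q) there: v:F. ✗
v: successors {w}; []((~q -> p) -> p & q) there: w:F. ✗
w: successors {w, x}; []((~q -> p) -> p & q) there: w:F, x:F. ✗
x: successors {y}; []((~q -> p) -> p & q) there: y:F. ✗
y: successors {z}; []((~q -> p) -> p & q) there: z:T. ✓
z: no successors, so <>[]((~q -> p) -> p & q) fails. ✗
— 2 worlds.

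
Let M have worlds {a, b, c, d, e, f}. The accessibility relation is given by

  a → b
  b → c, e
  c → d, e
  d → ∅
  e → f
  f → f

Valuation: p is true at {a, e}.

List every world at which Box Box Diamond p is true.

a: successors {b}; Box Diamond p there: b:F. ✗
b: successors {c, e}; Box Diamond p there: c:F, e:F. ✗
c: successors {d, e}; Box Diamond p there: d:T, e:F. ✗
d: no successors, so Box Box Diamond p holds vacuously. ✓
e: successors {f}; Box Diamond p there: f:F. ✗
f: successors {f}; Box Diamond p there: f:F. ✗

{d}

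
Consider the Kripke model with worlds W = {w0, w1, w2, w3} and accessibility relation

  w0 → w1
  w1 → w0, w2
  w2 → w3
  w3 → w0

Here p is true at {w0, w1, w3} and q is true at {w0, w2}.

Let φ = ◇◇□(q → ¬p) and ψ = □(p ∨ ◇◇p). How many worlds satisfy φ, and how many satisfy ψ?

2 and 4

For ◇◇□(q → ¬p):
w0: successors {w1}; ◇□(q → ¬p) there: w1:T. ✓
w1: successors {w0, w2}; ◇□(q → ¬p) there: w0:F, w2:F. ✗
w2: successors {w3}; ◇□(q → ¬p) there: w3:T. ✓
w3: successors {w0}; ◇□(q → ¬p) there: w0:F. ✗
— 2 worlds.
For □(p ∨ ◇◇p):
w0: successors {w1}; p ∨ ◇◇p there: w1:T. ✓
w1: successors {w0, w2}; p ∨ ◇◇p there: w0:T, w2:T. ✓
w2: successors {w3}; p ∨ ◇◇p there: w3:T. ✓
w3: successors {w0}; p ∨ ◇◇p there: w0:T. ✓
— 4 worlds.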